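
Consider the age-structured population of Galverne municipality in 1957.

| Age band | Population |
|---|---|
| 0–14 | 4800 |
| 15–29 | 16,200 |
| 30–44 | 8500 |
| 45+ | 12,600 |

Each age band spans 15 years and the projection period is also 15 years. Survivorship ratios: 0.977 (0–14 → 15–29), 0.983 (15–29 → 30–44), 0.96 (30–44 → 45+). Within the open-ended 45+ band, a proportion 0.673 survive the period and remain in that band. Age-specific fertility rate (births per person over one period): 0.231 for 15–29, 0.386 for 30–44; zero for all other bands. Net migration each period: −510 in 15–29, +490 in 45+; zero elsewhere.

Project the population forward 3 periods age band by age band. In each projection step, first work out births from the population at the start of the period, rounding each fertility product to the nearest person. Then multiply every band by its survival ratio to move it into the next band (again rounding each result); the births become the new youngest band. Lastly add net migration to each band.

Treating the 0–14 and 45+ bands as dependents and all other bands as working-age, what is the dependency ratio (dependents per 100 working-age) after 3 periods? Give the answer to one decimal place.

204.0

(Groups numbered youngest = 1 to oldest = 4.)
Period 1:
Births: 16200 * 0.231 = 3742 ; 8500 * 0.386 = 3281 → 7023
Group 2: 4800 * 0.977 = 4690
Group 3: 16200 * 0.983 = 15925
Group 4: 8500 * 0.96 + 12600 * 0.673 = 8160 + 8480 = 16640
Net migration: Group 2 − 510 → 4180; Group 4 + 490 → 17130
Giving 7023 / 4180 / 15925 / 17130.
Period 2:
Births: 4180 * 0.231 = 966 ; 15925 * 0.386 = 6147 → 7113
Group 2: 7023 * 0.977 = 6861
Group 3: 4180 * 0.983 = 4109
Group 4: 15925 * 0.96 + 17130 * 0.673 = 15288 + 11528 = 26816
Net migration: Group 2 − 510 → 6351; Group 4 + 490 → 27306
Giving 7113 / 6351 / 4109 / 27306.
Period 3:
Births: 6351 * 0.231 = 1467 ; 4109 * 0.386 = 1586 → 3053
Group 2: 7113 * 0.977 = 6949
Group 3: 6351 * 0.983 = 6243
Group 4: 4109 * 0.96 + 27306 * 0.673 = 3945 + 18377 = 22322
Net migration: Group 2 − 510 → 6439; Group 4 + 490 → 22812
Giving 3053 / 6439 / 6243 / 22812.
Dependents (band 0–14 + band 45+) = 3053 + 22812 = 25865; working-age = 12682; ratio = 25865/12682 × 100 = 204.0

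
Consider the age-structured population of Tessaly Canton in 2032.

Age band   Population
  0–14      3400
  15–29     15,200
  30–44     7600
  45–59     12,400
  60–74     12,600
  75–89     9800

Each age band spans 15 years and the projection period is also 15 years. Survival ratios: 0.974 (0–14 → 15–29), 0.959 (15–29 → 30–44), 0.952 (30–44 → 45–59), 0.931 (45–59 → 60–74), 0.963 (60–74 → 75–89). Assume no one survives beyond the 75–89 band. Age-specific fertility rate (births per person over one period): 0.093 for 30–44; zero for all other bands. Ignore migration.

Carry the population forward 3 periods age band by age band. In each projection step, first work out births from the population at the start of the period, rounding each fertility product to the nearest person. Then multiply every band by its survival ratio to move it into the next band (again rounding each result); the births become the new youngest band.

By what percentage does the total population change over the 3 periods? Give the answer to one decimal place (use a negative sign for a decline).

-59.5

(Bands numbered youngest = 1 to oldest = 6.)
After projecting period 1:
Births: 7600 * 0.093 = 707
Band 2: 3400 * 0.974 = 3312
Band 3: 15200 * 0.959 = 14577
Band 4: 7600 * 0.952 = 7235
Band 5: 12400 * 0.931 = 11544
Band 6: 12600 * 0.963 = 12134
Giving 707 / 3312 / 14577 / 7235 / 11544 / 12134.
After projecting period 2:
Births: 14577 * 0.093 = 1356
Band 2: 707 * 0.974 = 689
Band 3: 3312 * 0.959 = 3176
Band 4: 14577 * 0.952 = 13877
Band 5: 7235 * 0.931 = 6736
Band 6: 11544 * 0.963 = 11117
Giving 1356 / 689 / 3176 / 13877 / 6736 / 11117.
After projecting period 3:
Births: 3176 * 0.093 = 295
Band 2: 1356 * 0.974 = 1321
Band 3: 689 * 0.959 = 661
Band 4: 3176 * 0.952 = 3024
Band 5: 13877 * 0.931 = 12919
Band 6: 6736 * 0.963 = 6487
Giving 295 / 1321 / 661 / 3024 / 12919 / 6487.
Total: 61000 → 24707; change = -36293; percentage change = -59.5%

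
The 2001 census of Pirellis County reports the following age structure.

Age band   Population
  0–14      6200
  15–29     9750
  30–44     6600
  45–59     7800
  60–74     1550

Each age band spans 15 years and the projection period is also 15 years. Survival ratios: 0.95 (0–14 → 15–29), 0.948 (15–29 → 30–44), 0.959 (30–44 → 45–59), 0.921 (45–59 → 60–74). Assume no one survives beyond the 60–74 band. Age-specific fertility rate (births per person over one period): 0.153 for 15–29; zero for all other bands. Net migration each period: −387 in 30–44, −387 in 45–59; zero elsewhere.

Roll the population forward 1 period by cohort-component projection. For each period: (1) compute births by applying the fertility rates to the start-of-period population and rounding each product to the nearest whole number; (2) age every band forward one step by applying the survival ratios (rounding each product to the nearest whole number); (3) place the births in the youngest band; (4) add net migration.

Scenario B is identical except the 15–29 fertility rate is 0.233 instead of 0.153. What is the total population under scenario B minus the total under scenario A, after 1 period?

Numbering the groups 1..5 from youngest to oldest:
Period 1.
Births: 9750 × 0.153 = 1492
Group 2: 6200 × 0.95 = 5890
Group 3: 9750 × 0.948 = 9243
Group 4: 6600 × 0.959 = 6329
Group 5: 7800 × 0.921 = 7184
Net migration: Group 3 − 387 → 8856; Group 4 − 387 → 5942
End of period: [1492, 5890, 8856, 5942, 7184]
Scenario A total after 1 period: 29364
Scenario B projection —
Period 1.
Births: 9750 × 0.233 = 2272
Group 2: 6200 × 0.95 = 5890
Group 3: 9750 × 0.948 = 9243
Group 4: 6600 × 0.959 = 6329
Group 5: 7800 × 0.921 = 7184
Net migration: Group 3 − 387 → 8856; Group 4 − 387 → 5942
End of period: [2272, 5890, 8856, 5942, 7184]
Scenario B total after 1 period: 30144
Difference B − A = 30144 − 29364 = 780

780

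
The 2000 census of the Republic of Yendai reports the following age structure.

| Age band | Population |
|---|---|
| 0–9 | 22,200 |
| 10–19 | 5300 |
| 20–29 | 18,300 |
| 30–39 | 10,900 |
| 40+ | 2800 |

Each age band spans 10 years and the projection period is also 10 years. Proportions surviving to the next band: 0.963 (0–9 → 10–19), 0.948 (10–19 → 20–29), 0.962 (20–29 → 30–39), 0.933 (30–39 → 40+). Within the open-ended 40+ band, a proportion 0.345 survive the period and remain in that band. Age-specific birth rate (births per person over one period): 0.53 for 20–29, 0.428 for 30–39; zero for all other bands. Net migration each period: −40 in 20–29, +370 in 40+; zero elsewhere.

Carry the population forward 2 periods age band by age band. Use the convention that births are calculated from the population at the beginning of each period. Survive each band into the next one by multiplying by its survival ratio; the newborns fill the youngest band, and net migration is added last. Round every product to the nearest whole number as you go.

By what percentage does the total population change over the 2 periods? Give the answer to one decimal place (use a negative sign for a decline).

17.3

(Groups numbered youngest = 1 to oldest = 5.)
Period 1:
Births: 18300 * 0.53 = 9699 ; 10900 * 0.428 = 4665 — total 14364
Group 2: 22200 * 0.963 = 21379
Group 3: 5300 * 0.948 = 5024
Group 4: 18300 * 0.962 = 17605
Group 5: 10900 * 0.933 + 2800 * 0.345 = 10170 + 966 = 11136
Net migration: Group 3 − 40 → 4984; Group 5 + 370 → 11506
Giving 14364 / 21379 / 4984 / 17605 / 11506.
Period 2:
Births: 4984 * 0.53 = 2642 ; 17605 * 0.428 = 7535 — total 10177
Group 2: 14364 * 0.963 = 13833
Group 3: 21379 * 0.948 = 20267
Group 4: 4984 * 0.962 = 4795
Group 5: 17605 * 0.933 + 11506 * 0.345 = 16425 + 3970 = 20395
Net migration: Group 3 − 40 → 20227; Group 5 + 370 → 20765
Giving 10177 / 13833 / 20227 / 4795 / 20765.
Total: 59500 → 69797; change = 10297; percentage change = 17.3%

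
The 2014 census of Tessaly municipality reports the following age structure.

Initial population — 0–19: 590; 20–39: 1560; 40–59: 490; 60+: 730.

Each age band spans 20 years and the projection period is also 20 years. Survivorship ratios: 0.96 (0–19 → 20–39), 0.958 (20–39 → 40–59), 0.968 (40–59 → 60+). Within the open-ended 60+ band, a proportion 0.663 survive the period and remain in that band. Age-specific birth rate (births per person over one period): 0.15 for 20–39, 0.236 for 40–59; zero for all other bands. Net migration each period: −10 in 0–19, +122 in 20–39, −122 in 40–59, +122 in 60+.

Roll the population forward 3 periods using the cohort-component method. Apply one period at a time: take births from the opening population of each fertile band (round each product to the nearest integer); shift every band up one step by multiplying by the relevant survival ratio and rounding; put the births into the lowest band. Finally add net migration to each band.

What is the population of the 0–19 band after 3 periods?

Call the groups 1 to 4, youngest first.
— Period 1 —
Births: 1560 × 0.15 = 234  |  490 × 0.236 = 116 → 350
Group 2: 590 × 0.96 = 566
Group 3: 1560 × 0.958 = 1494
Group 4: 490 × 0.968 + 730 × 0.663 = 474 + 484 = 958
Net migration: Group 1 − 10 → 340; Group 2 + 122 → 688; Group 3 − 122 → 1372; Group 4 + 122 → 1080
Giving 340 / 688 / 1372 / 1080.
— Period 2 —
Births: 688 × 0.15 = 103  |  1372 × 0.236 = 324 → 427
Group 2: 340 × 0.96 = 326
Group 3: 688 × 0.958 = 659
Group 4: 1372 × 0.968 + 1080 × 0.663 = 1328 + 716 = 2044
Net migration: Group 1 − 10 → 417; Group 2 + 122 → 448; Group 3 − 122 → 537; Group 4 + 122 → 2166
Giving 417 / 448 / 537 / 2166.
— Period 3 —
Births: 448 × 0.15 = 67  |  537 × 0.236 = 127 → 194
Group 2: 417 × 0.96 = 400
Group 3: 448 × 0.958 = 429
Group 4: 537 × 0.968 + 2166 × 0.663 = 520 + 1436 = 1956
Net migration: Group 1 − 10 → 184; Group 2 + 122 → 522; Group 3 − 122 → 307; Group 4 + 122 → 2078
Giving 184 / 522 / 307 / 2078.

184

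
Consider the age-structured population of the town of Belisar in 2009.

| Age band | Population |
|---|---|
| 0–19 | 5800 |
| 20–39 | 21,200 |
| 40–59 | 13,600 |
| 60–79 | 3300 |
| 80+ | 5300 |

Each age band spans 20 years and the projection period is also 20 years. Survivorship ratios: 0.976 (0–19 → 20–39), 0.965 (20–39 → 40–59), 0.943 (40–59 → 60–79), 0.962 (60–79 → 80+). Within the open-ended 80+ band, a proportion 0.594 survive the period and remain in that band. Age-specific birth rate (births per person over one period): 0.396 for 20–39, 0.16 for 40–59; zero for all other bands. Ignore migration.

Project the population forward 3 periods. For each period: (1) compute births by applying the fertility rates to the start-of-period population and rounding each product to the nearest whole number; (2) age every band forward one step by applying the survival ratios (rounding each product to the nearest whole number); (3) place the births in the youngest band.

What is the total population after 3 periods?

[period 1]
Births: 21200 × 0.396 = 8395  |  13600 × 0.16 = 2176 → total 10571
20–39: 5800 × 0.976 = 5661
40–59: 21200 × 0.965 = 20458
60–79: 13600 × 0.943 = 12825
80+: 3300 × 0.962 + 5300 × 0.594 = 3175 + 3148 = 6323
→ [10571, 5661, 20458, 12825, 6323]
[period 2]
Births: 5661 × 0.396 = 2242  |  20458 × 0.16 = 3273 → total 5515
20–39: 10571 × 0.976 = 10317
40–59: 5661 × 0.965 = 5463
60–79: 20458 × 0.943 = 19292
80+: 12825 × 0.962 + 6323 × 0.594 = 12338 + 3756 = 16094
→ [5515, 10317, 5463, 19292, 16094]
[period 3]
Births: 10317 × 0.396 = 4086  |  5463 × 0.16 = 874 → total 4960
20–39: 5515 × 0.976 = 5383
40–59: 10317 × 0.965 = 9956
60–79: 5463 × 0.943 = 5152
80+: 19292 × 0.962 + 16094 × 0.594 = 18559 + 9560 = 28119
→ [4960, 5383, 9956, 5152, 28119]
Total after period 3: 4960 + 5383 + 9956 + 5152 + 28119 = 53570

53570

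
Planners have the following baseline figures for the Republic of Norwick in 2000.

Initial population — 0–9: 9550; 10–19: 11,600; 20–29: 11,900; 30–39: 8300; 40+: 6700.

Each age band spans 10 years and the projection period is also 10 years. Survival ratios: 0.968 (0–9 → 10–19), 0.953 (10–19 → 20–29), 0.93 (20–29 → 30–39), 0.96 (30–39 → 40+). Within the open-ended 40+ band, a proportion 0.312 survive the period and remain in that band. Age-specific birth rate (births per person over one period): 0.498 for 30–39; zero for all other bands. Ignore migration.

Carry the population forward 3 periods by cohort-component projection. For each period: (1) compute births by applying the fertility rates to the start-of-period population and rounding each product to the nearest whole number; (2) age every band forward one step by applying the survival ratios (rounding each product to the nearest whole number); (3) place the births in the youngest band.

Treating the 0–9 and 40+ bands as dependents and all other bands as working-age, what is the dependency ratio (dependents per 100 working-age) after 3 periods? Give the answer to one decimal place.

(Groups numbered youngest = 1 to oldest = 5.)
— Period 1 —
Births: 8300 * 0.498 = 4133
Group 2: 9550 * 0.968 = 9244
Group 3: 11600 * 0.953 = 11055
Group 4: 11900 * 0.93 = 11067
Group 5: 8300 * 0.96 + 6700 * 0.312 = 7968 + 2090 = 10058
Giving 4133 / 9244 / 11055 / 11067 / 10058.
— Period 2 —
Births: 11067 * 0.498 = 5511
Group 2: 4133 * 0.968 = 4001
Group 3: 9244 * 0.953 = 8810
Group 4: 11055 * 0.93 = 10281
Group 5: 11067 * 0.96 + 10058 * 0.312 = 10624 + 3138 = 13762
Giving 5511 / 4001 / 8810 / 10281 / 13762.
— Period 3 —
Births: 10281 * 0.498 = 5120
Group 2: 5511 * 0.968 = 5335
Group 3: 4001 * 0.953 = 3813
Group 4: 8810 * 0.93 = 8193
Group 5: 10281 * 0.96 + 13762 * 0.312 = 9870 + 4294 = 14164
Giving 5120 / 5335 / 3813 / 8193 / 14164.
Dependents (band 0–9 + band 40+) = 5120 + 14164 = 19284; working-age = 17341; ratio = 19284/17341 × 100 = 111.2

111.2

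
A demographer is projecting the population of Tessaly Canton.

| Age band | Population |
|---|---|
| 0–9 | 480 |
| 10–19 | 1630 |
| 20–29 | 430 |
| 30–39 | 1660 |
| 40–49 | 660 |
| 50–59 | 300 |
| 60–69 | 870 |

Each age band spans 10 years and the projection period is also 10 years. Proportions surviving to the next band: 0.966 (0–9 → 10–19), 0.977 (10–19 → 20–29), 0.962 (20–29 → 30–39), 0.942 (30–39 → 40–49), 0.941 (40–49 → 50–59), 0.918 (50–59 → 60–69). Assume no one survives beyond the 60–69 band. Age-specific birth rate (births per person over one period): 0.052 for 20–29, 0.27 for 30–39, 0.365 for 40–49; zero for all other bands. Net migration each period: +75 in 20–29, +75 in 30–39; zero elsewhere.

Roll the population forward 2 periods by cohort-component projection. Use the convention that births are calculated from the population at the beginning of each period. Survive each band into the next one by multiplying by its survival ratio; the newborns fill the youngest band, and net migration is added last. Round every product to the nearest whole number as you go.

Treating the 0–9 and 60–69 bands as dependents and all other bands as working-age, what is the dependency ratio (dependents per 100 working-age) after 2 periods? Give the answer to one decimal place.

28.2

Call the groups 1 to 7, youngest first.
After projecting period 1:
Births: 430 × 0.052 = 22, 1660 × 0.27 = 448, 660 × 0.365 = 241 → 711
Group 2: 480 × 0.966 = 464
Group 3: 1630 × 0.977 = 1593
Group 4: 430 × 0.962 = 414
Group 5: 1660 × 0.942 = 1564
Group 6: 660 × 0.941 = 621
Group 7: 300 × 0.918 = 275
Net migration: Group 3 + 75 → 1668; Group 4 + 75 → 489
End of period: [711, 464, 1668, 489, 1564, 621, 275]
After projecting period 2:
Births: 1668 × 0.052 = 87, 489 × 0.27 = 132, 1564 × 0.365 = 571 → 790
Group 2: 711 × 0.966 = 687
Group 3: 464 × 0.977 = 453
Group 4: 1668 × 0.962 = 1605
Group 5: 489 × 0.942 = 461
Group 6: 1564 × 0.941 = 1472
Group 7: 621 × 0.918 = 570
Net migration: Group 3 + 75 → 528; Group 4 + 75 → 1680
End of period: [790, 687, 528, 1680, 461, 1472, 570]
Dependents (band 0–9 + band 60–69) = 790 + 570 = 1360; working-age = 4828; ratio = 1360/4828 × 100 = 28.2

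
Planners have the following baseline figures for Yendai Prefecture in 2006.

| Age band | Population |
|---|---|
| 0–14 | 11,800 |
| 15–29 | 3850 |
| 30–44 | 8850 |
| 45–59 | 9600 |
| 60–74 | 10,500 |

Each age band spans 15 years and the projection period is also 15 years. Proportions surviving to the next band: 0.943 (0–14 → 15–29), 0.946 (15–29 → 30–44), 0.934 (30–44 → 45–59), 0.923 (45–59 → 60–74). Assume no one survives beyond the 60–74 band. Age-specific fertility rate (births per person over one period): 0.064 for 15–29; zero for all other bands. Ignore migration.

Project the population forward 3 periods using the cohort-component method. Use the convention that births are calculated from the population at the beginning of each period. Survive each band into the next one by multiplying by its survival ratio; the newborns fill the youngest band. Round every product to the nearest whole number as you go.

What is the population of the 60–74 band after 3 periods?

(Groups numbered youngest = 1 to oldest = 5.)
After projecting period 1:
Births: 3850 × 0.064 = 246
Group 2: 11800 × 0.943 = 11127
Group 3: 3850 × 0.946 = 3642
Group 4: 8850 × 0.934 = 8266
Group 5: 9600 × 0.923 = 8861
Population now: 0–14=246, 15–29=11127, 30–44=3642, 45–59=8266, 60–74=8861
After projecting period 2:
Births: 11127 × 0.064 = 712
Group 2: 246 × 0.943 = 232
Group 3: 11127 × 0.946 = 10526
Group 4: 3642 × 0.934 = 3402
Group 5: 8266 × 0.923 = 7630
Population now: 0–14=712, 15–29=232, 30–44=10526, 45–59=3402, 60–74=7630
After projecting period 3:
Births: 232 × 0.064 = 15
Group 2: 712 × 0.943 = 671
Group 3: 232 × 0.946 = 219
Group 4: 10526 × 0.934 = 9831
Group 5: 3402 × 0.923 = 3140
Population now: 0–14=15, 15–29=671, 30–44=219, 45–59=9831, 60–74=3140

3140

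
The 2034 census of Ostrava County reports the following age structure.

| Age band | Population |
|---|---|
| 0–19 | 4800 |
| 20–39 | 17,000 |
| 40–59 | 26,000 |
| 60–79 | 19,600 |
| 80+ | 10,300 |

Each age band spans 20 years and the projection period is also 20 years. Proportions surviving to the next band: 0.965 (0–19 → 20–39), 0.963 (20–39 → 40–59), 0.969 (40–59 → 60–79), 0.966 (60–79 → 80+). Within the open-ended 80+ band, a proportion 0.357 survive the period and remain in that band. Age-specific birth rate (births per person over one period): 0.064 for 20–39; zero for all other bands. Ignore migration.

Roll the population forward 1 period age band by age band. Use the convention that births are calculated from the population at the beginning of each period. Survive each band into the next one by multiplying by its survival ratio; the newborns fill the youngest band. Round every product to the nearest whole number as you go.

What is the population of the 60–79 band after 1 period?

Let group 1 be 0–19 through group 5 = 80+.
Period 1:
Births: 17000 × 0.064 = 1088
Group 2: 4800 × 0.965 = 4632
Group 3: 17000 × 0.963 = 16371
Group 4: 26000 × 0.969 = 25194
Group 5: 19600 × 0.966 + 10300 × 0.357 = 18934 + 3677 = 22611
Giving 1088 / 4632 / 16371 / 25194 / 22611.

25194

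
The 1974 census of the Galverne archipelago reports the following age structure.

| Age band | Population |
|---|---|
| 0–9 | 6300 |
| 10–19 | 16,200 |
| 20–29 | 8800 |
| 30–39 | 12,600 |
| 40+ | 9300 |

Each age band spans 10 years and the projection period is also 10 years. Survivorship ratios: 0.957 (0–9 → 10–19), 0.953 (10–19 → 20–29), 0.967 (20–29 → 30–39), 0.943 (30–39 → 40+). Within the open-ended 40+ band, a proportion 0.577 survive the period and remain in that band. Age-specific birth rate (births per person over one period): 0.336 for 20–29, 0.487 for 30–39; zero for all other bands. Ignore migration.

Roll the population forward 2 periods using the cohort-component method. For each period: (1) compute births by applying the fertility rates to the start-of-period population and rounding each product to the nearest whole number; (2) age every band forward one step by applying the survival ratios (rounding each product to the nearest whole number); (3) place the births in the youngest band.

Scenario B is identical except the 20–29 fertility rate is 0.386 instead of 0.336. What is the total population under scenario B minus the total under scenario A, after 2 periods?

After projecting period 1:
Births: 8800 × 0.336 = 2957 ; 12600 × 0.487 = 6136 → 9093
10–19: 6300 × 0.957 = 6029
20–29: 16200 × 0.953 = 15439
30–39: 8800 × 0.967 = 8510
40+: 12600 × 0.943 + 9300 × 0.577 = 11882 + 5366 = 17248
Giving 9093 / 6029 / 15439 / 8510 / 17248.
After projecting period 2:
Births: 15439 × 0.336 = 5188 ; 8510 × 0.487 = 4144 → 9332
10–19: 9093 × 0.957 = 8702
20–29: 6029 × 0.953 = 5746
30–39: 15439 × 0.967 = 14930
40+: 8510 × 0.943 + 17248 × 0.577 = 8025 + 9952 = 17977
Giving 9332 / 8702 / 5746 / 14930 / 17977.
Scenario A total after 2 periods: 56687
Scenario B projection —
After projecting period 1:
Births: 8800 × 0.386 = 3397 ; 12600 × 0.487 = 6136 → 9533
10–19: 6300 × 0.957 = 6029
20–29: 16200 × 0.953 = 15439
30–39: 8800 × 0.967 = 8510
40+: 12600 × 0.943 + 9300 × 0.577 = 11882 + 5366 = 17248
Giving 9533 / 6029 / 15439 / 8510 / 17248.
After projecting period 2:
Births: 15439 × 0.386 = 5959 ; 8510 × 0.487 = 4144 → 10103
10–19: 9533 × 0.957 = 9123
20–29: 6029 × 0.953 = 5746
30–39: 15439 × 0.967 = 14930
40+: 8510 × 0.943 + 17248 × 0.577 = 8025 + 9952 = 17977
Giving 10103 / 9123 / 5746 / 14930 / 17977.
Scenario B total after 2 periods: 57879
Difference B − A = 57879 − 56687 = 1192

1192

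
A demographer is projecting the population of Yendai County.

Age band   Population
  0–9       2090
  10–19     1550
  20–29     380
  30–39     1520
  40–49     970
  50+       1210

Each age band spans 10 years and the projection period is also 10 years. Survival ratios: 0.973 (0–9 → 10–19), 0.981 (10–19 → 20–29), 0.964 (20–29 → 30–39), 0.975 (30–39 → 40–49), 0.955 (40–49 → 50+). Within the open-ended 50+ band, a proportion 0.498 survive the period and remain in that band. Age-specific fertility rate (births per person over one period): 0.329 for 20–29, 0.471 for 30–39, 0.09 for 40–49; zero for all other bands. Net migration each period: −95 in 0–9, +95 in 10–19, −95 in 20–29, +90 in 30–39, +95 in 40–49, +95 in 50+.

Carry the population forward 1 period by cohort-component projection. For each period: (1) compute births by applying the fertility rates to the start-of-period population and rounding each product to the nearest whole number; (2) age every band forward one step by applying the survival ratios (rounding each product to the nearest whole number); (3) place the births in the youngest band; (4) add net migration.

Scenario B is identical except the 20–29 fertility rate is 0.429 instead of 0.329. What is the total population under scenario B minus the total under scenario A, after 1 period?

Let band 1 be 0–9 through band 6 = 50+.
[period 1]
Births: 380 × 0.329 = 125 ; 1520 × 0.471 = 716 ; 970 × 0.09 = 87 ⇒ total 928
Band 2: 2090 × 0.973 = 2034
Band 3: 1550 × 0.981 = 1521
Band 4: 380 × 0.964 = 366
Band 5: 1520 × 0.975 = 1482
Band 6: 970 × 0.955 + 1210 × 0.498 = 926 + 603 = 1529
Net migration: Band 1 − 95 → 833; Band 2 + 95 → 2129; Band 3 − 95 → 1426; Band 4 + 90 → 456; Band 5 + 95 → 1577; Band 6 + 95 → 1624
Population now: 0–9=833, 10–19=2129, 20–29=1426, 30–39=456, 40–49=1577, 50+=1624
Scenario A total after 1 period: 8045
Scenario B projection —
[period 1]
Births: 380 × 0.429 = 163 ; 1520 × 0.471 = 716 ; 970 × 0.09 = 87 ⇒ total 966
Band 2: 2090 × 0.973 = 2034
Band 3: 1550 × 0.981 = 1521
Band 4: 380 × 0.964 = 366
Band 5: 1520 × 0.975 = 1482
Band 6: 970 × 0.955 + 1210 × 0.498 = 926 + 603 = 1529
Net migration: Band 1 − 95 → 871; Band 2 + 95 → 2129; Band 3 − 95 → 1426; Band 4 + 90 → 456; Band 5 + 95 → 1577; Band 6 + 95 → 1624
Population now: 0–9=871, 10–19=2129, 20–29=1426, 30–39=456, 40–49=1577, 50+=1624
Scenario B total after 1 period: 8083
Difference B − A = 8083 − 8045 = 38

38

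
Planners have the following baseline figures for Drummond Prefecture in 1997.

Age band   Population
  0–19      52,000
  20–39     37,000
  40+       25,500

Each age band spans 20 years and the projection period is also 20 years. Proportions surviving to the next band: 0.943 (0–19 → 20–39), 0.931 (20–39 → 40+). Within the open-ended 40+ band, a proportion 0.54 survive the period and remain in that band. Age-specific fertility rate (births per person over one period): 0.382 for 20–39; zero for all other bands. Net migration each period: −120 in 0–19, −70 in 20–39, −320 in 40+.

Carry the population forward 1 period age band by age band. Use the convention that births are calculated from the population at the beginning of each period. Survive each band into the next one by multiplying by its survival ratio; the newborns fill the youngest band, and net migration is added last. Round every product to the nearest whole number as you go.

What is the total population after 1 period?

Numbering the bands 1..3 from youngest to oldest:
[period 1]
Births: 37000 × 0.382 = 14134
Band 2: 52000 × 0.943 = 49036
Band 3: 37000 × 0.931 + 25500 × 0.54 = 34447 + 13770 = 48217
Net migration: Band 1 − 120 → 14014; Band 2 − 70 → 48966; Band 3 − 320 → 47897
Giving 14014 / 48966 / 47897.
Total after period 1: 14014 + 48966 + 47897 = 110877

110877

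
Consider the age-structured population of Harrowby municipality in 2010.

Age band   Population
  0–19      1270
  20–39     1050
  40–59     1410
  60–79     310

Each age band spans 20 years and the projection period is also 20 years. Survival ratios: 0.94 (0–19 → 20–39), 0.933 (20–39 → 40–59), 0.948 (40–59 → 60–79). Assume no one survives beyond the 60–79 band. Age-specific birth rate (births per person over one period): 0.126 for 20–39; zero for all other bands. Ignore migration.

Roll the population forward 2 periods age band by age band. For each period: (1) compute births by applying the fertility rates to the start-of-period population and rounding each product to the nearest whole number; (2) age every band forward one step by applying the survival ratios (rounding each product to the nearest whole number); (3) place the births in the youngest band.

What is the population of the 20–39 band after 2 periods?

124

Call the bands 1 to 4, youngest first.
After projecting period 1:
Births: 1050 × 0.126 = 132
Band 2: 1270 × 0.94 = 1194
Band 3: 1050 × 0.933 = 980
Band 4: 1410 × 0.948 = 1337
→ [132, 1194, 980, 1337]
After projecting period 2:
Births: 1194 × 0.126 = 150
Band 2: 132 × 0.94 = 124
Band 3: 1194 × 0.933 = 1114
Band 4: 980 × 0.948 = 929
→ [150, 124, 1114, 929]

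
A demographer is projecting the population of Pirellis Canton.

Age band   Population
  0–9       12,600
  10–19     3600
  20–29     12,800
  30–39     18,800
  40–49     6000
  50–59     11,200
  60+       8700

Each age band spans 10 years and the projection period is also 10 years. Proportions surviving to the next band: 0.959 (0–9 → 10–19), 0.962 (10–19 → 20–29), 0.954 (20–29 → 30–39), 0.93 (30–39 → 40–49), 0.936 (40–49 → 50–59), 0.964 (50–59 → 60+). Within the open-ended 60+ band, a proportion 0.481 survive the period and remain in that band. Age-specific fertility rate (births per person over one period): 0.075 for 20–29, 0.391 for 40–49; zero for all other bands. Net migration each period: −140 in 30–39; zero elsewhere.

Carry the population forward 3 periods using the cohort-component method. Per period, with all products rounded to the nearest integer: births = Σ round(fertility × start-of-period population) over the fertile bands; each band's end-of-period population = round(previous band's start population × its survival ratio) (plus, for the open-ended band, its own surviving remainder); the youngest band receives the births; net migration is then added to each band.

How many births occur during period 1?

3306

Let band 1 be 0–9 through band 7 = 60+.
Period 1.
Births: 12800 * 0.075 = 960, 6000 * 0.391 = 2346 — total 3306
Band 2: 12600 * 0.959 = 12083
Band 3: 3600 * 0.962 = 3463
Band 4: 12800 * 0.954 = 12211
Band 5: 18800 * 0.93 = 17484
Band 6: 6000 * 0.936 = 5616
Band 7: 11200 * 0.964 + 8700 * 0.481 = 10797 + 4185 = 14982
Net migration: Band 4 − 140 → 12071
End of period: [3306, 12083, 3463, 12071, 17484, 5616, 14982]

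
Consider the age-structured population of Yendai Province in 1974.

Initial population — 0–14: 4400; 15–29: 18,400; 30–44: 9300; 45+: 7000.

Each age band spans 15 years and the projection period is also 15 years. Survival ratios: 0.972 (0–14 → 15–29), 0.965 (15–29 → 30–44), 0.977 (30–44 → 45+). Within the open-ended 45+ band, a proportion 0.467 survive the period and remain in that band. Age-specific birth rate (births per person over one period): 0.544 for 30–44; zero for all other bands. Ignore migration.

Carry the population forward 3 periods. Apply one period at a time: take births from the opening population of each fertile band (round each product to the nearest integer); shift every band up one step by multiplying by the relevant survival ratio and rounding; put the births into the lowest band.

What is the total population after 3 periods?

31207

Call the groups 1 to 4, youngest first.
Period 1.
Births: 9300 * 0.544 = 5059
Group 2: 4400 * 0.972 = 4277
Group 3: 18400 * 0.965 = 17756
Group 4: 9300 * 0.977 + 7000 * 0.467 = 9086 + 3269 = 12355
Population now: 0–14=5059, 15–29=4277, 30–44=17756, 45+=12355
Period 2.
Births: 17756 * 0.544 = 9659
Group 2: 5059 * 0.972 = 4917
Group 3: 4277 * 0.965 = 4127
Group 4: 17756 * 0.977 + 12355 * 0.467 = 17348 + 5770 = 23118
Population now: 0–14=9659, 15–29=4917, 30–44=4127, 45+=23118
Period 3.
Births: 4127 * 0.544 = 2245
Group 2: 9659 * 0.972 = 9389
Group 3: 4917 * 0.965 = 4745
Group 4: 4127 * 0.977 + 23118 * 0.467 = 4032 + 10796 = 14828
Population now: 0–14=2245, 15–29=9389, 30–44=4745, 45+=14828
Total after period 3: 2245 + 9389 + 4745 + 14828 = 31207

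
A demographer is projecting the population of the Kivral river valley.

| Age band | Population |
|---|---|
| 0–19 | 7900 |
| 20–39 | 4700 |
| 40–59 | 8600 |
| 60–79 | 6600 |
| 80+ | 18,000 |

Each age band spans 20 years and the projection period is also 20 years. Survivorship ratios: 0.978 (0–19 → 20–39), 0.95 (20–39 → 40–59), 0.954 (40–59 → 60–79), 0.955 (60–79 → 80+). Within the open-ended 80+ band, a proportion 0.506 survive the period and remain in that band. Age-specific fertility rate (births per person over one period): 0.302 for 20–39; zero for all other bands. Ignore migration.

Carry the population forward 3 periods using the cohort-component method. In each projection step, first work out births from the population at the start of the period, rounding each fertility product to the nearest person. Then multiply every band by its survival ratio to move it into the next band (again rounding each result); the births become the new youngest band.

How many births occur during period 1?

Call the bands 1 to 5, youngest first.
— Period 1 —
Births: 4700 × 0.302 = 1419
Band 2: 7900 × 0.978 = 7726
Band 3: 4700 × 0.95 = 4465
Band 4: 8600 × 0.954 = 8204
Band 5: 6600 × 0.955 + 18000 × 0.506 = 6303 + 9108 = 15411
End of period: [1419, 7726, 4465, 8204, 15411]

1419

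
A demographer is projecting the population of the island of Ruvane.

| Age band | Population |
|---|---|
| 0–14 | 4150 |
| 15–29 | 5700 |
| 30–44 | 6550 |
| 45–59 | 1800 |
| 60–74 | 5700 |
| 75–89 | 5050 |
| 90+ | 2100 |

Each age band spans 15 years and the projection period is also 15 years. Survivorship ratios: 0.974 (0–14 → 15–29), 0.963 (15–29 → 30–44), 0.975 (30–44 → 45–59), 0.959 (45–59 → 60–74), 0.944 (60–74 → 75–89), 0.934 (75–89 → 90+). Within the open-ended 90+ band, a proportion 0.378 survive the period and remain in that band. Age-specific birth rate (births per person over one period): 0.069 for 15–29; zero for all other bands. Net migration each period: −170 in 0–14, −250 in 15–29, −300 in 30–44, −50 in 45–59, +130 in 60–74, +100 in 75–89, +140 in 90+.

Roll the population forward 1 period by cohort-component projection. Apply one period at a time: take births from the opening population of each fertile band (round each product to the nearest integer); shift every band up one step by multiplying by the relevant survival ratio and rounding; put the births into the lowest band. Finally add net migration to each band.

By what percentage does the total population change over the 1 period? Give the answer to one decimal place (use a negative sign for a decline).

-8.1

Call the groups 1 to 7, youngest first.
Period 1.
Births: 5700 × 0.069 = 393
Group 2: 4150 × 0.974 = 4042
Group 3: 5700 × 0.963 = 5489
Group 4: 6550 × 0.975 = 6386
Group 5: 1800 × 0.959 = 1726
Group 6: 5700 × 0.944 = 5381
Group 7: 5050 × 0.934 + 2100 × 0.378 = 4717 + 794 = 5511
Net migration: Group 1 − 170 → 223; Group 2 − 250 → 3792; Group 3 − 300 → 5189; Group 4 − 50 → 6336; Group 5 + 130 → 1856; Group 6 + 100 → 5481; Group 7 + 140 → 5651
→ [223, 3792, 5189, 6336, 1856, 5481, 5651]
Total: 31050 → 28528; change = -2522; percentage change = -8.1%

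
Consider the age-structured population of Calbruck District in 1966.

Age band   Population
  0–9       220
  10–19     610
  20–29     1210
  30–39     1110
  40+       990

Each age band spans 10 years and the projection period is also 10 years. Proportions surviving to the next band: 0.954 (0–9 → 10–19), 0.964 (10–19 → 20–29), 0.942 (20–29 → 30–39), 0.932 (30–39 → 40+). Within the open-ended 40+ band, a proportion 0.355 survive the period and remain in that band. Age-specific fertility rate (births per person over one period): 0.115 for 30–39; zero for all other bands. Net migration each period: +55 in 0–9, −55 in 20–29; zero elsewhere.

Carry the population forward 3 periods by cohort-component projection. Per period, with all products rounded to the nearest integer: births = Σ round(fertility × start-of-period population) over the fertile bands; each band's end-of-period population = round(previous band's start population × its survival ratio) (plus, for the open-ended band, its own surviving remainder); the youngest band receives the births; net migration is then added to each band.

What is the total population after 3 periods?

Let group 1 be 0–9 through group 5 = 40+.
[period 1]
Births: 1110 * 0.115 = 128
Group 2: 220 * 0.954 = 210
Group 3: 610 * 0.964 = 588
Group 4: 1210 * 0.942 = 1140
Group 5: 1110 * 0.932 + 990 * 0.355 = 1035 + 351 = 1386
Net migration: Group 1 + 55 → 183; Group 3 − 55 → 533
Population now: 0–9=183, 10–19=210, 20–29=533, 30–39=1140, 40+=1386
[period 2]
Births: 1140 * 0.115 = 131
Group 2: 183 * 0.954 = 175
Group 3: 210 * 0.964 = 202
Group 4: 533 * 0.942 = 502
Group 5: 1140 * 0.932 + 1386 * 0.355 = 1062 + 492 = 1554
Net migration: Group 1 + 55 → 186; Group 3 − 55 → 147
Population now: 0–9=186, 10–19=175, 20–29=147, 30–39=502, 40+=1554
[period 3]
Births: 502 * 0.115 = 58
Group 2: 186 * 0.954 = 177
Group 3: 175 * 0.964 = 169
Group 4: 147 * 0.942 = 138
Group 5: 502 * 0.932 + 1554 * 0.355 = 468 + 552 = 1020
Net migration: Group 1 + 55 → 113; Group 3 − 55 → 114
Population now: 0–9=113, 10–19=177, 20–29=114, 30–39=138, 40+=1020
Total after period 3: 113 + 177 + 114 + 138 + 1020 = 1562

1562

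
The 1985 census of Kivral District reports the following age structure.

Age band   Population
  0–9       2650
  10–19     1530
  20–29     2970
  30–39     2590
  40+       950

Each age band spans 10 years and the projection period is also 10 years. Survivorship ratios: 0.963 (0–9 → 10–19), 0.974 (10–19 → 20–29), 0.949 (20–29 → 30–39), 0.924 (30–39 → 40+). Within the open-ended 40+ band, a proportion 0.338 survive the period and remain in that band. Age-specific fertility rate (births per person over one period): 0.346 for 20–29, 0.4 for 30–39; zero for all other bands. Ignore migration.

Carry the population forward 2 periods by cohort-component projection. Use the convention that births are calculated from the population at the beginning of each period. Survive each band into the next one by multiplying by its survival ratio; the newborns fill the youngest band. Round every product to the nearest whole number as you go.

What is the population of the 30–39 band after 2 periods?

Period 1:
Births: 2970 × 0.346 = 1028, 2590 × 0.4 = 1036 → total 2064
10–19: 2650 × 0.963 = 2552
20–29: 1530 × 0.974 = 1490
30–39: 2970 × 0.949 = 2819
40+: 2590 × 0.924 + 950 × 0.338 = 2393 + 321 = 2714
End of period: [2064, 2552, 1490, 2819, 2714]
Period 2:
Births: 1490 × 0.346 = 516, 2819 × 0.4 = 1128 → total 1644
10–19: 2064 × 0.963 = 1988
20–29: 2552 × 0.974 = 2486
30–39: 1490 × 0.949 = 1414
40+: 2819 × 0.924 + 2714 × 0.338 = 2605 + 917 = 3522
End of period: [1644, 1988, 2486, 1414, 3522]

1414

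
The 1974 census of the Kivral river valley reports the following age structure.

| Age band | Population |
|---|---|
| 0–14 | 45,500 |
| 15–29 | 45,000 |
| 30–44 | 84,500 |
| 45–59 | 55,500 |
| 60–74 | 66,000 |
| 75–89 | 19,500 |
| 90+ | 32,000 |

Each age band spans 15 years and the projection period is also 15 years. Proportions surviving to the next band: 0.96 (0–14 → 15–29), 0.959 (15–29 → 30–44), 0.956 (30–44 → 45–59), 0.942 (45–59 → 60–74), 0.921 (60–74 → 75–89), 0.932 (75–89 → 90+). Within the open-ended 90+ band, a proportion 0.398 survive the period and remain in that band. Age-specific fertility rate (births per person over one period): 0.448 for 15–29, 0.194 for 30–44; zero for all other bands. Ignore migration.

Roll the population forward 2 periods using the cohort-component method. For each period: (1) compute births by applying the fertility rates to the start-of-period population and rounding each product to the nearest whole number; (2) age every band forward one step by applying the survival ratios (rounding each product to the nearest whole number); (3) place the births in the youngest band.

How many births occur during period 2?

Period 1.
Births: 45000 × 0.448 = 20160  |  84500 × 0.194 = 16393 → total 36553
15–29: 45500 × 0.96 = 43680
30–44: 45000 × 0.959 = 43155
45–59: 84500 × 0.956 = 80782
60–74: 55500 × 0.942 = 52281
75–89: 66000 × 0.921 = 60786
90+: 19500 × 0.932 + 32000 × 0.398 = 18174 + 12736 = 30910
End of period: [36553, 43680, 43155, 80782, 52281, 60786, 30910]
Period 2.
Births: 43680 × 0.448 = 19569  |  43155 × 0.194 = 8372 → total 27941
15–29: 36553 × 0.96 = 35091
30–44: 43680 × 0.959 = 41889
45–59: 43155 × 0.956 = 41256
60–74: 80782 × 0.942 = 76097
75–89: 52281 × 0.921 = 48151
90+: 60786 × 0.932 + 30910 × 0.398 = 56653 + 12302 = 68955
End of period: [27941, 35091, 41889, 41256, 76097, 48151, 68955]

27941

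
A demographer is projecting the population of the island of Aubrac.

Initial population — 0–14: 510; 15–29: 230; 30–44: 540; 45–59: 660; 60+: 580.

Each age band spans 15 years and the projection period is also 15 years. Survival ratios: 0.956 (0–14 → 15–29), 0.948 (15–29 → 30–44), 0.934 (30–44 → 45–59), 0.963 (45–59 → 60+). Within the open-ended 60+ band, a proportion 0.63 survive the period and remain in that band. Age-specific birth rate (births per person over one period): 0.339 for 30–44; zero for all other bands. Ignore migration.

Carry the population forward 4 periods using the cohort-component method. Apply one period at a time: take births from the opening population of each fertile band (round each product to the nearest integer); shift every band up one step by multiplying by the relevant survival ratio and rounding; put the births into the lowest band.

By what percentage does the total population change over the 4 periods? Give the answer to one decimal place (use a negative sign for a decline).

-44.0

Numbering the groups 1..5 from youngest to oldest:
— Period 1 —
Births: 540 × 0.339 = 183
Group 2: 510 × 0.956 = 488
Group 3: 230 × 0.948 = 218
Group 4: 540 × 0.934 = 504
Group 5: 660 × 0.963 + 580 × 0.63 = 636 + 365 = 1001
→ [183, 488, 218, 504, 1001]
— Period 2 —
Births: 218 × 0.339 = 74
Group 2: 183 × 0.956 = 175
Group 3: 488 × 0.948 = 463
Group 4: 218 × 0.934 = 204
Group 5: 504 × 0.963 + 1001 × 0.63 = 485 + 631 = 1116
→ [74, 175, 463, 204, 1116]
— Period 3 —
Births: 463 × 0.339 = 157
Group 2: 74 × 0.956 = 71
Group 3: 175 × 0.948 = 166
Group 4: 463 × 0.934 = 432
Group 5: 204 × 0.963 + 1116 × 0.63 = 196 + 703 = 899
→ [157, 71, 166, 432, 899]
— Period 4 —
Births: 166 × 0.339 = 56
Group 2: 157 × 0.956 = 150
Group 3: 71 × 0.948 = 67
Group 4: 166 × 0.934 = 155
Group 5: 432 × 0.963 + 899 × 0.63 = 416 + 566 = 982
→ [56, 150, 67, 155, 982]
Total: 2520 → 1410; change = -1110; percentage change = -44.0%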